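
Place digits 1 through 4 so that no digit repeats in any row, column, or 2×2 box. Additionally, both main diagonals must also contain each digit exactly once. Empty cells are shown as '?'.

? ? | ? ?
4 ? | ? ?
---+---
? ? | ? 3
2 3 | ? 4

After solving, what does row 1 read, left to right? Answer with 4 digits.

3241

R1C4 = 1: row 1 has {}; col 4 has {3,4}; box has {}; anti-diagonal has {2} → only 1 remains.
R2C3 = 3: row 2 has {4}; col 3 has {}; box has {1}; anti-diagonal has {1,2} → only 3 remains.
R2C4 = 2: row 2 has {3,4}; col 4 has {1,3,4}; box has {1,3} → only 2 remains.
R3C1 = 1: row 3 has {3}; col 1 has {2,4}; box has {2,3} → only 1 remains.
R3C2 = 4: row 3 has {1,3}; col 2 has {3}; box has {1,2,3}; anti-diagonal has {1,2,3} → only 4 remains.
R3C3 = 2: row 3 has {1,3,4}; col 3 has {3}; box has {3,4}; main diagonal has {4} → only 2 remains.
R4C3 = 1: row 4 has {2,3,4}; col 3 has {2,3}; box has {2,3,4} → only 1 remains.
R1C1 = 3: row 1 has {1}; col 1 has {1,2,4}; box has {4}; main diagonal has {2,4} → only 3 remains.
R1C2 = 2: row 1 has {1,3}; col 2 has {3,4}; box has {3,4} → only 2 remains.
R1C3 = 4: row 1 has {1,2,3}; col 3 has {1,2,3}; box has {1,2,3} → only 4 remains.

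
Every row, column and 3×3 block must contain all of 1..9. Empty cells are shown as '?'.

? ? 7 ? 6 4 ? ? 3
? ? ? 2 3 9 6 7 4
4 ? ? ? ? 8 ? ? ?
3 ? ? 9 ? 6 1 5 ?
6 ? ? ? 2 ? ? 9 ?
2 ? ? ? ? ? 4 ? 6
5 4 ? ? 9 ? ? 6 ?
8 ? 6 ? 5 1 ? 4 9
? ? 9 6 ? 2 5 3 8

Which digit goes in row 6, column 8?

row 2, column 1 = 1: row 2 has {2,3,4,6,7,9}; col 1 has {2,3,4,5,6,8}; box has {4,7} → only 1 remains.
row 5, column 9 = 7: row 5 has {2,6,9}; col 9 has {3,4,6,8,9}; box has {1,4,5,6,9} → only 7 remains.
row 6, column 8 = 8: row 6 has {2,4,6}; col 8 has {3,4,5,6,7,9}; box has {1,4,5,6,7,9} → only 8 remains.

8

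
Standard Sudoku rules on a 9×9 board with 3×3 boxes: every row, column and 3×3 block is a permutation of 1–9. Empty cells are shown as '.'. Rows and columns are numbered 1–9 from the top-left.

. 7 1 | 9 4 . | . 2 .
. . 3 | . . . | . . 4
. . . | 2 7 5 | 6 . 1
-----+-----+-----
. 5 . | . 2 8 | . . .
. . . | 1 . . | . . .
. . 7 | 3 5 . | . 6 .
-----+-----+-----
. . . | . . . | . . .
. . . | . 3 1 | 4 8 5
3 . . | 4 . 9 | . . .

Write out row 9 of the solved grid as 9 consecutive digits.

R2C6 = 6: row 2 has {3,4}; col 6 has {1,5,8,9}; box has {2,4,5,7,9} → only 6 remains.
R6C6 = 4: row 6 has {3,5,6,7}; col 6 has {1,5,6,8,9}; box has {1,2,3,5,8} → only 4 remains.
R1C6 = 3: row 1 has {1,2,4,7,9}; col 6 has {1,4,5,6,8,9}; box has {2,4,5,6,7,9} → only 3 remains.
R1C9 = 8: row 1 has {1,2,3,4,7,9}; col 9 has {1,4,5}; box has {1,2,4,6} → only 8 remains.
R2C4 = 8: row 2 has {3,4,6}; col 4 has {1,2,3,4,9}; box has {2,3,4,5,6,7,9} → only 8 remains.
R2C5 = 1: row 2 has {3,4,6,8}; col 5 has {2,3,4,5,7}; box has {2,3,4,5,6,7,8,9} → only 1 remains.
R5C6 = 7: row 5 has {1}; col 6 has {1,3,4,5,6,8,9}; box has {1,2,3,4,5,8} → only 7 remains.
R7C6 = 2: row 7 has {}; col 6 has {1,3,4,5,6,7,8,9}; box has {1,3,4,9} → only 2 remains.
R1C7 = 5: row 1 has {1,2,3,4,7,8,9}; col 7 has {4,6}; box has {1,2,4,6,8} → only 5 remains.
R4C4 = 6: row 4 has {2,5,8}; col 4 has {1,2,3,4,8,9}; box has {1,2,3,4,5,7,8} → only 6 remains.
R5C5 = 9: row 5 has {1,7}; col 5 has {1,2,3,4,5,7}; box has {1,2,3,4,5,6,7,8} → only 9 remains.
R8C4 = 7: row 8 has {1,3,4,5,8}; col 4 has {1,2,3,4,6,8,9}; box has {1,2,3,4,9} → only 7 remains.
R1C1 = 6: row 1 has {1,2,3,4,5,7,8,9}; col 1 has {3}; box has {1,3,7} → only 6 remains.
R7C4 = 5: row 7 has {2}; col 4 has {1,2,3,4,6,7,8,9}; box has {1,2,3,4,7,9} → only 5 remains.
R2C1 = 5: in row 2, 5 can only go here (every other open cell in that row sees a 5).
R2C2 = 2: in row 2, 2 can only go here (every other open cell in that row sees a 2).
R3C8 = 3: in row 3, 3 can only go here (every other open cell in that row sees a 3).
R5C8 = 5: in row 5, 5 can only go here (every other open cell in that row sees a 5).
R9C3 = 5: in row 9, 5 can only go here (every other open cell in that row sees a 5).
R7C1 = 7: in column 1, 7 can only go here (every other open cell in that column sees a 7).
R5C2 = 3: in column 2, 3 can only go here (every other open cell in that column sees a 3).
R5C9 = 2: row 5 has {1,3,5,7,9}; col 9 has {1,4,5,8}; box has {5,6} → only 2 remains.
R6C9 = 9: row 6 has {3,4,5,6,7}; col 9 has {1,2,4,5,8}; box has {2,5,6} → only 9 remains.
R5C7 = 8: row 5 has {1,2,3,5,7,9}; col 7 has {4,5,6}; box has {2,5,6,9} → only 8 remains.
R6C7 = 1: row 6 has {3,4,5,6,7,9}; col 7 has {4,5,6,8}; box has {2,5,6,8,9} → only 1 remains.
R5C1 = 4: row 5 has {1,2,3,5,7,8,9}; col 1 has {3,5,6,7}; box has {3,5,7} → only 4 remains.
R5C3 = 6: row 5 has {1,2,3,4,5,7,8,9}; col 3 has {1,3,5,7}; box has {3,4,5,7} → only 6 remains.
R6C2 = 8: row 6 has {1,3,4,5,6,7,9}; col 2 has {2,3,5,7}; box has {3,4,5,6,7} → only 8 remains.
R4C3 = 9: row 4 has {2,5,6,8}; col 3 has {1,3,5,6,7}; box has {3,4,5,6,7,8} → only 9 remains.
R6C1 = 2: row 6 has {1,3,4,5,6,7,8,9}; col 1 has {3,4,5,6,7}; box has {3,4,5,6,7,8,9} → only 2 remains.
R8C1 = 9: row 8 has {1,3,4,5,7,8}; col 1 has {2,3,4,5,6,7}; box has {3,5,7} → only 9 remains.
R8C2 = 6: row 8 has {1,3,4,5,7,8,9}; col 2 has {2,3,5,7,8}; box has {3,5,7,9} → only 6 remains.
R8C3 = 2: row 8 has {1,3,4,5,6,7,8,9}; col 3 has {1,3,5,6,7,9}; box has {3,5,6,7,9} → only 2 remains.
R9C2 = 1: row 9 has {3,4,5,9}; col 2 has {2,3,5,6,7,8}; box has {2,3,5,6,7,9} → only 1 remains.
R9C8 = 7: row 9 has {1,3,4,5,9}; col 8 has {2,3,5,6,8}; box has {4,5,8} → only 7 remains.
R9C9 = 6: row 9 has {1,3,4,5,7,9}; col 9 has {1,2,4,5,8,9}; box has {4,5,7,8} → only 6 remains.
R2C8 = 9: row 2 has {1,2,3,4,5,6,8}; col 8 has {2,3,5,6,7,8}; box has {1,2,3,4,5,6,8} → only 9 remains.
R3C1 = 8: row 3 has {1,2,3,5,6,7}; col 1 has {2,3,4,5,6,7,9}; box has {1,2,3,5,6,7} → only 8 remains.
R3C3 = 4: row 3 has {1,2,3,5,6,7,8}; col 3 has {1,2,3,5,6,7,9}; box has {1,2,3,5,6,7,8} → only 4 remains.
R4C1 = 1: row 4 has {2,5,6,8,9}; col 1 has {2,3,4,5,6,7,8,9}; box has {2,3,4,5,6,7,8,9} → only 1 remains.
R4C8 = 4: row 4 has {1,2,5,6,8,9}; col 8 has {2,3,5,6,7,8,9}; box has {1,2,5,6,8,9} → only 4 remains.
R7C2 = 4: row 7 has {2,5,7}; col 2 has {1,2,3,5,6,7,8}; box has {1,2,3,5,6,7,9} → only 4 remains.
R7C3 = 8: row 7 has {2,4,5,7}; col 3 has {1,2,3,4,5,6,7,9}; box has {1,2,3,4,5,6,7,9} → only 8 remains.
R7C5 = 6: row 7 has {2,4,5,7,8}; col 5 has {1,2,3,4,5,7,9}; box has {1,2,3,4,5,7,9} → only 6 remains.
R7C8 = 1: row 7 has {2,4,5,6,7,8}; col 8 has {2,3,4,5,6,7,8,9}; box has {4,5,6,7,8} → only 1 remains.
R7C9 = 3: row 7 has {1,2,4,5,6,7,8}; col 9 has {1,2,4,5,6,8,9}; box has {1,4,5,6,7,8} → only 3 remains.
R9C5 = 8: row 9 has {1,3,4,5,6,7,9}; col 5 has {1,2,3,4,5,6,7,9}; box has {1,2,3,4,5,6,7,9} → only 8 remains.
R9C7 = 2: row 9 has {1,3,4,5,6,7,8,9}; col 7 has {1,4,5,6,8}; box has {1,3,4,5,6,7,8} → only 2 remains.

315489276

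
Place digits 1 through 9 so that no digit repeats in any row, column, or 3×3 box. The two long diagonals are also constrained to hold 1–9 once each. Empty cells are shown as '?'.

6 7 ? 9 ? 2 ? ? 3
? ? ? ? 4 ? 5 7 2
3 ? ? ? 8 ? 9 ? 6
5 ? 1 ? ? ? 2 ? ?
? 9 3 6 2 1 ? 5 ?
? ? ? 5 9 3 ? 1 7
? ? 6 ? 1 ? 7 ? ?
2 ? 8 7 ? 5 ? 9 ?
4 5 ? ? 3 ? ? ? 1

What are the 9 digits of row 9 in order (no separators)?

457239861

r1c5 = 5: row 1 has {2,3,6,7,9}; col 5 has {1,2,3,4,8,9}; box has {2,4,8,9} → only 5 remains.
r2c2 = 8: row 2 has {2,4,5,7}; col 2 has {5,7,9}; box has {3,6,7}; main diagonal has {1,2,3,6,7,9} → only 8 remains.
r2c3 = 9: row 2 has {2,4,5,7,8}; col 3 has {1,3,6,8}; box has {3,6,7,8} → only 9 remains.
r2c6 = 6: row 2 has {2,4,5,7,8,9}; col 6 has {1,2,3,5}; box has {2,4,5,8,9} → only 6 remains.
r3c4 = 1: row 3 has {3,6,8,9}; col 4 has {5,6,7,9}; box has {2,4,5,6,8,9} → only 1 remains.
r3c6 = 7: row 3 has {1,3,6,8,9}; col 6 has {1,2,3,5,6}; box has {1,2,4,5,6,8,9} → only 7 remains.
r3c8 = 4: row 3 has {1,3,6,7,8,9}; col 8 has {1,5,7,9}; box has {2,3,5,6,7,9} → only 4 remains.
r4c4 = 4: row 4 has {1,2,5}; col 4 has {1,5,6,7,9}; box has {1,2,3,5,6,9}; main diagonal has {1,2,3,6,7,8,9} → only 4 remains.
r4c5 = 7: row 4 has {1,2,4,5}; col 5 has {1,2,3,4,5,8,9}; box has {1,2,3,4,5,6,9} → only 7 remains.
r4c6 = 8: row 4 has {1,2,4,5,7}; col 6 has {1,2,3,5,6,7}; box has {1,2,3,4,5,6,7,9}; anti-diagonal has {2,3,4,5,6,7,9} → only 8 remains.
r4c9 = 9: row 4 has {1,2,4,5,7,8}; col 9 has {1,2,3,6,7}; box has {1,2,5,7} → only 9 remains.
r6c1 = 8: row 6 has {1,3,5,7,9}; col 1 has {2,3,4,5,6}; box has {1,3,5,9} → only 8 remains.
r7c1 = 9: row 7 has {1,6,7}; col 1 has {2,3,4,5,6,8}; box has {2,4,5,6,8} → only 9 remains.
r7c2 = 3: row 7 has {1,6,7,9}; col 2 has {5,7,8,9}; box has {2,4,5,6,8,9} → only 3 remains.
r7c6 = 4: row 7 has {1,3,6,7,9}; col 6 has {1,2,3,5,6,7,8}; box has {1,3,5,7} → only 4 remains.
r8c2 = 1: row 8 has {2,5,7,8,9}; col 2 has {3,5,7,8,9}; box has {2,3,4,5,6,8,9}; anti-diagonal has {2,3,4,5,6,7,8,9} → only 1 remains.
r8c5 = 6: row 8 has {1,2,5,7,8,9}; col 5 has {1,2,3,4,5,7,8,9}; box has {1,3,4,5,7} → only 6 remains.
r8c9 = 4: row 8 has {1,2,5,6,7,8,9}; col 9 has {1,2,3,6,7,9}; box has {1,7,9} → only 4 remains.
r9c3 = 7: row 9 has {1,3,4,5}; col 3 has {1,3,6,8,9}; box has {1,2,3,4,5,6,8,9} → only 7 remains.
r9c6 = 9: row 9 has {1,3,4,5,7}; col 6 has {1,2,3,4,5,6,7,8}; box has {1,3,4,5,6,7} → only 9 remains.
r1c3 = 4: row 1 has {2,3,5,6,7,9}; col 3 has {1,3,6,7,8,9}; box has {3,6,7,8,9} → only 4 remains.
r1c8 = 8: row 1 has {2,3,4,5,6,7,9}; col 8 has {1,4,5,7,9}; box has {2,3,4,5,6,7,9} → only 8 remains.
r2c1 = 1: row 2 has {2,4,5,6,7,8,9}; col 1 has {2,3,4,5,6,8,9}; box has {3,4,6,7,8,9} → only 1 remains.
r2c4 = 3: row 2 has {1,2,4,5,6,7,8,9}; col 4 has {1,4,5,6,7,9}; box has {1,2,4,5,6,7,8,9} → only 3 remains.
r3c2 = 2: row 3 has {1,3,4,6,7,8,9}; col 2 has {1,3,5,7,8,9}; box has {1,3,4,6,7,8,9} → only 2 remains.
r3c3 = 5: row 3 has {1,2,3,4,6,7,8,9}; col 3 has {1,3,4,6,7,8,9}; box has {1,2,3,4,6,7,8,9}; main diagonal has {1,2,3,4,6,7,8,9} → only 5 remains.
r4c2 = 6: row 4 has {1,2,4,5,7,8,9}; col 2 has {1,2,3,5,7,8,9}; box has {1,3,5,8,9} → only 6 remains.
r4c8 = 3: row 4 has {1,2,4,5,6,7,8,9}; col 8 has {1,4,5,7,8,9}; box has {1,2,5,7,9} → only 3 remains.
r5c1 = 7: row 5 has {1,2,3,5,6,9}; col 1 has {1,2,3,4,5,6,8,9}; box has {1,3,5,6,8,9} → only 7 remains.
r5c9 = 8: row 5 has {1,2,3,5,6,7,9}; col 9 has {1,2,3,4,6,7,9}; box has {1,2,3,5,7,9} → only 8 remains.
r6c2 = 4: row 6 has {1,3,5,7,8,9}; col 2 has {1,2,3,5,6,7,8,9}; box has {1,3,5,6,7,8,9} → only 4 remains.
r6c3 = 2: row 6 has {1,3,4,5,7,8,9}; col 3 has {1,3,4,5,6,7,8,9}; box has {1,3,4,5,6,7,8,9} → only 2 remains.
r6c7 = 6: row 6 has {1,2,3,4,5,7,8,9}; col 7 has {2,5,7,9}; box has {1,2,3,5,7,8,9} → only 6 remains.
r7c8 = 2: row 7 has {1,3,4,6,7,9}; col 8 has {1,3,4,5,7,8,9}; box has {1,4,7,9} → only 2 remains.
r7c9 = 5: row 7 has {1,2,3,4,6,7,9}; col 9 has {1,2,3,4,6,7,8,9}; box has {1,2,4,7,9} → only 5 remains.
r8c7 = 3: row 8 has {1,2,4,5,6,7,8,9}; col 7 has {2,5,6,7,9}; box has {1,2,4,5,7,9} → only 3 remains.
r9c7 = 8: row 9 has {1,3,4,5,7,9}; col 7 has {2,3,5,6,7,9}; box has {1,2,3,4,5,7,9} → only 8 remains.
r9c8 = 6: row 9 has {1,3,4,5,7,8,9}; col 8 has {1,2,3,4,5,7,8,9}; box has {1,2,3,4,5,7,8,9} → only 6 remains.
r1c7 = 1: row 1 has {2,3,4,5,6,7,8,9}; col 7 has {2,3,5,6,7,8,9}; box has {2,3,4,5,6,7,8,9} → only 1 remains.
r5c7 = 4: row 5 has {1,2,3,5,6,7,8,9}; col 7 has {1,2,3,5,6,7,8,9}; box has {1,2,3,5,6,7,8,9} → only 4 remains.
r7c4 = 8: row 7 has {1,2,3,4,5,6,7,9}; col 4 has {1,3,4,5,6,7,9}; box has {1,3,4,5,6,7,9} → only 8 remains.
r9c4 = 2: row 9 has {1,3,4,5,6,7,8,9}; col 4 has {1,3,4,5,6,7,8,9}; box has {1,3,4,5,6,7,8,9} → only 2 remains.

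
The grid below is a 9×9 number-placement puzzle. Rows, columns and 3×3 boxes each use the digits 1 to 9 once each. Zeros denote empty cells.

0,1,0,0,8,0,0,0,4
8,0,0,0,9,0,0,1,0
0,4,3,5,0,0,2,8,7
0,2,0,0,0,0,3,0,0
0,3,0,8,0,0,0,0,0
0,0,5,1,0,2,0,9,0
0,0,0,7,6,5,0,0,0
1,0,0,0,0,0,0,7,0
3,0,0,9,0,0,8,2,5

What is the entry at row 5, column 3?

9

row 3, column 5 = 1 (sole candidate).
row 3, column 6 = 6 (sole candidate).
row 9, column 5 = 4 (sole candidate).
row 9, column 6 = 1 (sole candidate).
row 3, column 1 = 9 (sole candidate).
row 1, column 7 = 9 (hidden single in row 1).
row 5, column 9 = 2 (hidden single in row 5).
row 6, column 5 = 3 (hidden single in row 6).
row 8, column 5 = 2 (sole candidate).
row 8, column 4 = 3 (sole candidate).
row 8, column 6 = 8 (sole candidate).
row 1, column 4 = 2 (sole candidate).
row 2, column 4 = 4 (sole candidate).
row 4, column 4 = 6 (sole candidate).
row 2, column 3 = 2 (hidden single in row 2).
row 7, column 1 = 2 (hidden single in row 7).
row 8, column 2 = 5 (hidden single in row 8).
row 2, column 7 = 5 (hidden single in row 2).
row 1, column 1 = 5 (hidden single in row 1).
row 7, column 2 = 9 (hidden single in column 2).
row 7, column 3 = 8 (hidden single in row 7).
row 4, column 9 = 8 (hidden single in row 4).
row 6, column 9 = 6 (sole candidate).
row 8, column 9 = 9 (sole candidate).
row 2, column 9 = 3 (sole candidate).
row 7, column 9 = 1 (sole candidate).
row 1, column 8 = 6 (sole candidate).
row 2, column 6 = 7 (sole candidate).
row 7, column 7 = 4 (sole candidate).
row 7, column 8 = 3 (sole candidate).
row 8, column 7 = 6 (sole candidate).
row 1, column 3 = 7 (sole candidate).
row 1, column 6 = 3 (sole candidate).
row 2, column 2 = 6 (sole candidate).
row 6, column 7 = 7 (sole candidate).
row 8, column 3 = 4 (sole candidate).
row 9, column 2 = 7 (sole candidate).
row 9, column 3 = 6 (sole candidate).
row 5, column 7 = 1 (sole candidate).
row 6, column 1 = 4 (sole candidate).
row 6, column 2 = 8 (sole candidate).
row 4, column 1 = 7 (sole candidate).
row 4, column 5 = 5 (sole candidate).
row 4, column 8 = 4 (sole candidate).
row 5, column 1 = 6 (sole candidate).
row 5, column 3 = 9: row 5 has {1,2,3,6,8}; col 3 has {2,3,4,5,6,7,8}; box has {2,3,4,5,6,7,8} → only 9 remains.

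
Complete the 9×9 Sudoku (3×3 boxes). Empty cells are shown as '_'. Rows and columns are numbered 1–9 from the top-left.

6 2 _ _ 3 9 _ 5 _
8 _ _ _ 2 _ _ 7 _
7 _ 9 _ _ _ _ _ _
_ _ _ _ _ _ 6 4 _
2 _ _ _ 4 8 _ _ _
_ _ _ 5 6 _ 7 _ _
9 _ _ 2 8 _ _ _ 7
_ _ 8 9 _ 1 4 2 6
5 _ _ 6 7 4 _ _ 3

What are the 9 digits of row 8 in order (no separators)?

R7C8 = 1: row 7 has {2,7,8,9}; col 8 has {2,4,5,7}; box has {2,3,4,6,7} → only 1 remains.
R8C1 = 3: row 8 has {1,2,4,6,8,9}; col 1 has {2,5,6,7,8,9}; box has {5,8,9} → only 3 remains.
R8C2 = 7: row 8 has {1,2,3,4,6,8,9}; col 2 has {2}; box has {3,5,8,9} → only 7 remains.
R8C5 = 5: row 8 has {1,2,3,4,6,7,8,9}; col 5 has {2,3,4,6,7,8}; box has {1,2,4,6,7,8,9} → only 5 remains.

378951426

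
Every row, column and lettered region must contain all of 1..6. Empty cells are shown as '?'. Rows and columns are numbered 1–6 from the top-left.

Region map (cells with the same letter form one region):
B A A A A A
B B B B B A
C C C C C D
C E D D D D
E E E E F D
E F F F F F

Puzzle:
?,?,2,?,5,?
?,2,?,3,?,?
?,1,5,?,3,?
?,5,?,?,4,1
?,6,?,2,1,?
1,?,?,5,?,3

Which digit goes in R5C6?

5

R2C5 = 6: row 2 has {2,3}; col 5 has {1,3,4,5}; region has {2,3} → only 6 remains.
R2C6 = 4: row 2 has {2,3,6}; col 6 has {1,3}; region has {2,5} → only 4 remains.
R4C4 = 6: row 4 has {1,4,5}; col 4 has {2,3,5}; region has {1,4} → only 6 remains.
R5C6 = 5: row 5 has {1,2,6}; col 6 has {1,3,4}; region has {1,4,6} → only 5 remains.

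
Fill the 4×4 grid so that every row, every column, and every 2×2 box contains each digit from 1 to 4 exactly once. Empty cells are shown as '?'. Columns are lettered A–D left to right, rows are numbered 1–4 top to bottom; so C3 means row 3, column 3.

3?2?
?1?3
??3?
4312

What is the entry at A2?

2

B1 = 4: row 1 has {2,3}; col 2 has {1,3}; box has {1,3} → only 4 remains.
D1 = 1: row 1 has {2,3,4}; col 4 has {2,3}; box has {2,3} → only 1 remains.
A2 = 2: row 2 has {1,3}; col 1 has {3,4}; box has {1,3,4} → only 2 remains.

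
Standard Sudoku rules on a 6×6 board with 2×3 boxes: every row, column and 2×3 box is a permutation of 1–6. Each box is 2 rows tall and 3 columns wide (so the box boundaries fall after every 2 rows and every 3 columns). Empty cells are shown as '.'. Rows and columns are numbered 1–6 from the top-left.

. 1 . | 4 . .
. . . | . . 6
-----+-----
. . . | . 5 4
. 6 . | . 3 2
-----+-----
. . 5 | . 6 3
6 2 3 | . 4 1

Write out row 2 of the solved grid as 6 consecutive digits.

r1c5 = 2: row 1 has {1,4}; col 5 has {3,4,5,6}; box has {4,6} → only 2 remains.
r1c6 = 5: row 1 has {1,2,4}; col 6 has {1,2,3,4,6}; box has {2,4,6} → only 5 remains.
r2c5 = 1: row 2 has {6}; col 5 has {2,3,4,5,6}; box has {2,4,5,6} → only 1 remains.
r3c2 = 3: row 3 has {4,5}; col 2 has {1,2,6}; box has {6} → only 3 remains.
r4c4 = 1: row 4 has {2,3,6}; col 4 has {4}; box has {2,3,4,5} → only 1 remains.
r5c2 = 4: row 5 has {3,5,6}; col 2 has {1,2,3,6}; box has {2,3,5,6} → only 4 remains.
r5c4 = 2: row 5 has {3,4,5,6}; col 4 has {1,4}; box has {1,3,4,6} → only 2 remains.
r6c4 = 5: row 6 has {1,2,3,4,6}; col 4 has {1,2,4}; box has {1,2,3,4,6} → only 5 remains.
r1c1 = 3: row 1 has {1,2,4,5}; col 1 has {6}; box has {1} → only 3 remains.
r1c3 = 6: row 1 has {1,2,3,4,5}; col 3 has {3,5}; box has {1,3} → only 6 remains.
r2c2 = 5: row 2 has {1,6}; col 2 has {1,2,3,4,6}; box has {1,3,6} → only 5 remains.
r2c4 = 3: row 2 has {1,5,6}; col 4 has {1,2,4,5}; box has {1,2,4,5,6} → only 3 remains.
r3c4 = 6: row 3 has {3,4,5}; col 4 has {1,2,3,4,5}; box has {1,2,3,4,5} → only 6 remains.
r4c3 = 4: row 4 has {1,2,3,6}; col 3 has {3,5,6}; box has {3,6} → only 4 remains.
r5c1 = 1: row 5 has {2,3,4,5,6}; col 1 has {3,6}; box has {2,3,4,5,6} → only 1 remains.
r2c3 = 2: row 2 has {1,3,5,6}; col 3 has {3,4,5,6}; box has {1,3,5,6} → only 2 remains.
r3c1 = 2: row 3 has {3,4,5,6}; col 1 has {1,3,6}; box has {3,4,6} → only 2 remains.
r3c3 = 1: row 3 has {2,3,4,5,6}; col 3 has {2,3,4,5,6}; box has {2,3,4,6} → only 1 remains.
r4c1 = 5: row 4 has {1,2,3,4,6}; col 1 has {1,2,3,6}; box has {1,2,3,4,6} → only 5 remains.
r2c1 = 4: row 2 has {1,2,3,5,6}; col 1 has {1,2,3,5,6}; box has {1,2,3,5,6} → only 4 remains.

452316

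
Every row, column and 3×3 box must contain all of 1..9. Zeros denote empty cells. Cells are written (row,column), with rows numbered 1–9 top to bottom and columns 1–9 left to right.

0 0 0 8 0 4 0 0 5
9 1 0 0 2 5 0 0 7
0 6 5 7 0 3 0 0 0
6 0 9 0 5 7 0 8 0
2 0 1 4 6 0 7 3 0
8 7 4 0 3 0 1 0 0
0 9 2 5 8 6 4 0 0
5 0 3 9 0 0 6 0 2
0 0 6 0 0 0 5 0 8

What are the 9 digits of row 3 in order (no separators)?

(1,3) = 7: row 1 has {4,5,8}; col 3 has {1,2,3,4,5,6,9}; box has {1,5,6,9} → only 7 remains.
(2,3) = 8: row 2 has {1,2,5,7,9}; col 3 has {1,2,3,4,5,6,7,9}; box has {1,5,6,7,9} → only 8 remains.
(2,4) = 6: row 2 has {1,2,5,7,8,9}; col 4 has {4,5,7,8,9}; box has {2,3,4,5,7,8} → only 6 remains.
(2,7) = 3: row 2 has {1,2,5,6,7,8,9}; col 7 has {1,4,5,6,7}; box has {5,7} → only 3 remains.
(2,8) = 4: row 2 has {1,2,3,5,6,7,8,9}; col 8 has {3,8}; box has {3,5,7} → only 4 remains.
(3,1) = 4: row 3 has {3,5,6,7}; col 1 has {2,5,6,8,9}; box has {1,5,6,7,8,9} → only 4 remains.
(4,2) = 3: row 4 has {5,6,7,8,9}; col 2 has {1,6,7,9}; box has {1,2,4,6,7,8,9} → only 3 remains.
(4,7) = 2: row 4 has {3,5,6,7,8,9}; col 7 has {1,3,4,5,6,7}; box has {1,3,7,8} → only 2 remains.
(4,9) = 4: row 4 has {2,3,5,6,7,8,9}; col 9 has {2,5,7,8}; box has {1,2,3,7,8} → only 4 remains.
(5,2) = 5: row 5 has {1,2,3,4,6,7}; col 2 has {1,3,6,7,9}; box has {1,2,3,4,6,7,8,9} → only 5 remains.
(5,9) = 9: row 5 has {1,2,3,4,5,6,7}; col 9 has {2,4,5,7,8}; box has {1,2,3,4,7,8} → only 9 remains.
(6,4) = 2: row 6 has {1,3,4,7,8}; col 4 has {4,5,6,7,8,9}; box has {3,4,5,6,7} → only 2 remains.
(6,6) = 9: row 6 has {1,2,3,4,7,8}; col 6 has {3,4,5,6,7}; box has {2,3,4,5,6,7} → only 9 remains.
(6,9) = 6: row 6 has {1,2,3,4,7,8,9}; col 9 has {2,4,5,7,8,9}; box has {1,2,3,4,7,8,9} → only 6 remains.
(8,6) = 1: row 8 has {2,3,5,6,9}; col 6 has {3,4,5,6,7,9}; box has {5,6,8,9} → only 1 remains.
(8,8) = 7: row 8 has {1,2,3,5,6,9}; col 8 has {3,4,8}; box has {2,4,5,6,8} → only 7 remains.
(9,2) = 4: row 9 has {5,6,8}; col 2 has {1,3,5,6,7,9}; box has {2,3,5,6,9} → only 4 remains.
(9,4) = 3: row 9 has {4,5,6,8}; col 4 has {2,4,5,6,7,8,9}; box has {1,5,6,8,9} → only 3 remains.
(9,5) = 7: row 9 has {3,4,5,6,8}; col 5 has {2,3,5,6,8}; box has {1,3,5,6,8,9} → only 7 remains.
(9,6) = 2: row 9 has {3,4,5,6,7,8}; col 6 has {1,3,4,5,6,7,9}; box has {1,3,5,6,7,8,9} → only 2 remains.
(1,1) = 3: row 1 has {4,5,7,8}; col 1 has {2,4,5,6,8,9}; box has {1,4,5,6,7,8,9} → only 3 remains.
(1,2) = 2: row 1 has {3,4,5,7,8}; col 2 has {1,3,4,5,6,7,9}; box has {1,3,4,5,6,7,8,9} → only 2 remains.
(1,7) = 9: row 1 has {2,3,4,5,7,8}; col 7 has {1,2,3,4,5,6,7}; box has {3,4,5,7} → only 9 remains.
(3,7) = 8: row 3 has {3,4,5,6,7}; col 7 has {1,2,3,4,5,6,7,9}; box has {3,4,5,7,9} → only 8 remains.
(3,9) = 1: row 3 has {3,4,5,6,7,8}; col 9 has {2,4,5,6,7,8,9}; box has {3,4,5,7,8,9} → only 1 remains.
(4,4) = 1: row 4 has {2,3,4,5,6,7,8,9}; col 4 has {2,3,4,5,6,7,8,9}; box has {2,3,4,5,6,7,9} → only 1 remains.
(5,6) = 8: row 5 has {1,2,3,4,5,6,7,9}; col 6 has {1,2,3,4,5,6,7,9}; box has {1,2,3,4,5,6,7,9} → only 8 remains.
(6,8) = 5: row 6 has {1,2,3,4,6,7,8,9}; col 8 has {3,4,7,8}; box has {1,2,3,4,6,7,8,9} → only 5 remains.
(7,8) = 1: row 7 has {2,4,5,6,8,9}; col 8 has {3,4,5,7,8}; box has {2,4,5,6,7,8} → only 1 remains.
(7,9) = 3: row 7 has {1,2,4,5,6,8,9}; col 9 has {1,2,4,5,6,7,8,9}; box has {1,2,4,5,6,7,8} → only 3 remains.
(8,2) = 8: row 8 has {1,2,3,5,6,7,9}; col 2 has {1,2,3,4,5,6,7,9}; box has {2,3,4,5,6,9} → only 8 remains.
(8,5) = 4: row 8 has {1,2,3,5,6,7,8,9}; col 5 has {2,3,5,6,7,8}; box has {1,2,3,5,6,7,8,9} → only 4 remains.
(9,1) = 1: row 9 has {2,3,4,5,6,7,8}; col 1 has {2,3,4,5,6,8,9}; box has {2,3,4,5,6,8,9} → only 1 remains.
(9,8) = 9: row 9 has {1,2,3,4,5,6,7,8}; col 8 has {1,3,4,5,7,8}; box has {1,2,3,4,5,6,7,8} → only 9 remains.
(1,5) = 1: row 1 has {2,3,4,5,7,8,9}; col 5 has {2,3,4,5,6,7,8}; box has {2,3,4,5,6,7,8} → only 1 remains.
(1,8) = 6: row 1 has {1,2,3,4,5,7,8,9}; col 8 has {1,3,4,5,7,8,9}; box has {1,3,4,5,7,8,9} → only 6 remains.
(3,5) = 9: row 3 has {1,3,4,5,6,7,8}; col 5 has {1,2,3,4,5,6,7,8}; box has {1,2,3,4,5,6,7,8} → only 9 remains.
(3,8) = 2: row 3 has {1,3,4,5,6,7,8,9}; col 8 has {1,3,4,5,6,7,8,9}; box has {1,3,4,5,6,7,8,9} → only 2 remains.

465793821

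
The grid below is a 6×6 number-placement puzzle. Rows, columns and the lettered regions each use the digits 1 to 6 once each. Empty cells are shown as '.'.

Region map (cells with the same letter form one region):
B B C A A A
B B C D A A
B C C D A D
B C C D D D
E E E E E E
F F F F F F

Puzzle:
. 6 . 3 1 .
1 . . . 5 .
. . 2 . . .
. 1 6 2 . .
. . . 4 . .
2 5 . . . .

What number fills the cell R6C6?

6

R2C4 = 6 (sole candidate).
R6C4 = 1 (sole candidate).
R3C4 = 5 (sole candidate).
R1C6 = 2 (hidden single in row 1).
R2C6 = 4 (sole candidate).
R3C5 = 6 (sole candidate).
R4C6 = 3 (sole candidate).
R6C6 = 6: row 6 has {1,2,5}; col 6 has {2,3,4}; region has {1,2,5} → only 6 remains.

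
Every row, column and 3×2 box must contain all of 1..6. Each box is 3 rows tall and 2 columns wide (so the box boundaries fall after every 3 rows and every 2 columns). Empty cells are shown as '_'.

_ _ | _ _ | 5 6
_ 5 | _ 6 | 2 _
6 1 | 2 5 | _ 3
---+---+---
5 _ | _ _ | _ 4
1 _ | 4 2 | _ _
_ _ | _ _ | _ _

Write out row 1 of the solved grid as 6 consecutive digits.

r2c6 = 1: row 2 has {2,5,6}; col 6 has {3,4,6}; box has {2,3,5,6} → only 1 remains.
r3c5 = 4: row 3 has {1,2,3,5,6}; col 5 has {2,5}; box has {1,2,3,5,6} → only 4 remains.
r5c6 = 5: row 5 has {1,2,4}; col 6 has {1,3,4,6}; box has {4} → only 5 remains.
r6c6 = 2: row 6 has {}; col 6 has {1,3,4,5,6}; box has {4,5} → only 2 remains.
r2c3 = 3: row 2 has {1,2,5,6}; col 3 has {2,4}; box has {2,5,6} → only 3 remains.
r1c3 = 1: row 1 has {5,6}; col 3 has {2,3,4}; box has {2,3,5,6} → only 1 remains.
r1c4 = 4: row 1 has {1,5,6}; col 4 has {2,5,6}; box has {1,2,3,5,6} → only 4 remains.
r2c1 = 4: row 2 has {1,2,3,5,6}; col 1 has {1,5,6}; box has {1,5,6} → only 4 remains.
r4c3 = 6: row 4 has {4,5}; col 3 has {1,2,3,4}; box has {2,4} → only 6 remains.
r6c1 = 3: row 6 has {2}; col 1 has {1,4,5,6}; box has {1,5} → only 3 remains.
r6c3 = 5: row 6 has {2,3}; col 3 has {1,2,3,4,6}; box has {2,4,6} → only 5 remains.
r6c4 = 1: row 6 has {2,3,5}; col 4 has {2,4,5,6}; box has {2,4,5,6} → only 1 remains.
r6c5 = 6: row 6 has {1,2,3,5}; col 5 has {2,4,5}; box has {2,4,5} → only 6 remains.
r1c1 = 2: row 1 has {1,4,5,6}; col 1 has {1,3,4,5,6}; box has {1,4,5,6} → only 2 remains.
r1c2 = 3: row 1 has {1,2,4,5,6}; col 2 has {1,5}; box has {1,2,4,5,6} → only 3 remains.

231456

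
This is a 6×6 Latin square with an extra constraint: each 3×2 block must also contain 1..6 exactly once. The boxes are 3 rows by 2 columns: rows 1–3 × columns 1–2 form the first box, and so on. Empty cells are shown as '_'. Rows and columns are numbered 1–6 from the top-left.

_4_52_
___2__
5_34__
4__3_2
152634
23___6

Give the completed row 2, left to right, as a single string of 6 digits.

row 3, column 6 = 1: row 3 has {3,4,5}; col 6 has {2,4,6}; box has {2} → only 1 remains.
row 4, column 2 = 6: row 4 has {2,3,4}; col 2 has {3,4,5}; box has {1,2,3,4,5} → only 6 remains.
row 6, column 4 = 1: row 6 has {2,3,6}; col 4 has {2,3,4,5,6}; box has {2,3,6} → only 1 remains.
row 6, column 5 = 5: row 6 has {1,2,3,6}; col 5 has {2,3}; box has {2,3,4,6} → only 5 remains.
row 1, column 6 = 3: row 1 has {2,4,5}; col 6 has {1,2,4,6}; box has {1,2} → only 3 remains.
row 2, column 2 = 1: row 2 has {2}; col 2 has {3,4,5,6}; box has {4,5} → only 1 remains.
row 2, column 3 = 6: row 2 has {1,2}; col 3 has {2,3}; box has {2,3,4,5} → only 6 remains.
row 2, column 5 = 4: row 2 has {1,2,6}; col 5 has {2,3,5}; box has {1,2,3} → only 4 remains.
row 2, column 6 = 5: row 2 has {1,2,4,6}; col 6 has {1,2,3,4,6}; box has {1,2,3,4} → only 5 remains.
row 3, column 2 = 2: row 3 has {1,3,4,5}; col 2 has {1,3,4,5,6}; box has {1,4,5} → only 2 remains.
row 3, column 5 = 6: row 3 has {1,2,3,4,5}; col 5 has {2,3,4,5}; box has {1,2,3,4,5} → only 6 remains.
row 4, column 3 = 5: row 4 has {2,3,4,6}; col 3 has {2,3,6}; box has {1,2,3,6} → only 5 remains.
row 4, column 5 = 1: row 4 has {2,3,4,5,6}; col 5 has {2,3,4,5,6}; box has {2,3,4,5,6} → only 1 remains.
row 6, column 3 = 4: row 6 has {1,2,3,5,6}; col 3 has {2,3,5,6}; box has {1,2,3,5,6} → only 4 remains.
row 1, column 1 = 6: row 1 has {2,3,4,5}; col 1 has {1,2,4,5}; box has {1,2,4,5} → only 6 remains.
row 1, column 3 = 1: row 1 has {2,3,4,5,6}; col 3 has {2,3,4,5,6}; box has {2,3,4,5,6} → only 1 remains.
row 2, column 1 = 3: row 2 has {1,2,4,5,6}; col 1 has {1,2,4,5,6}; box has {1,2,4,5,6} → only 3 remains.

316245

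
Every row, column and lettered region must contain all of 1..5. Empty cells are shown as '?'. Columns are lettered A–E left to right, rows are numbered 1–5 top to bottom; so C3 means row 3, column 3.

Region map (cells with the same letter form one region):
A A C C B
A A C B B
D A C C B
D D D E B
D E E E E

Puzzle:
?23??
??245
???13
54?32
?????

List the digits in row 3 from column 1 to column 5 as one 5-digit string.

25413

D1 = 5: row 1 has {2,3}; col 4 has {1,3,4}; region has {1,2,3} → only 5 remains.
E1 = 1: row 1 has {2,3,5}; col 5 has {2,3,5}; region has {2,3,4,5} → only 1 remains.
A3 = 2: row 3 has {1,3}; col 1 has {5}; region has {4,5} → only 2 remains.
B3 = 5: row 3 has {1,2,3}; col 2 has {2,4}; region has {2} → only 5 remains.
C3 = 4: row 3 has {1,2,3,5}; col 3 has {2,3}; region has {1,2,3,5} → only 4 remains.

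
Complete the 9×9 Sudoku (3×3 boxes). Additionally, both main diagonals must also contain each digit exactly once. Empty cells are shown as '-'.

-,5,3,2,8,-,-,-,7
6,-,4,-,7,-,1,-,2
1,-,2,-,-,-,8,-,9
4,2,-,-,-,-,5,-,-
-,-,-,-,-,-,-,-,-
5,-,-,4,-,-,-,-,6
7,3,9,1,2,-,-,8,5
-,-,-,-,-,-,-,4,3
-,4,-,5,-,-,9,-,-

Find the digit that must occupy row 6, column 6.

row 1, column 1 = 9 (sole candidate).
row 1, column 8 = 6 (sole candidate).
row 2, column 2 = 8 (sole candidate).
row 3, column 2 = 7 (sole candidate).
row 7, column 7 = 6 (sole candidate).
row 9, column 1 = 2 (sole candidate).
row 9, column 9 = 1 (sole candidate).
row 1, column 7 = 4 (sole candidate).
row 4, column 9 = 8 (sole candidate).
row 5, column 9 = 4 (sole candidate).
row 7, column 6 = 4 (sole candidate).
row 8, column 1 = 8 (sole candidate).
row 9, column 3 = 6 (sole candidate).
row 9, column 5 = 3 (sole candidate).
row 9, column 8 = 7 (sole candidate).
row 1, column 6 = 1 (sole candidate).
row 5, column 1 = 3 (sole candidate).
row 5, column 5 = 5 (sole candidate).
row 8, column 2 = 1 (sole candidate).
row 8, column 3 = 5 (sole candidate).
row 8, column 7 = 2 (sole candidate).
row 9, column 6 = 8 (sole candidate).
row 2, column 8 = 3 (sole candidate).
row 3, column 8 = 5 (sole candidate).
row 4, column 6 = 6 (sole candidate).
row 5, column 7 = 7 (sole candidate).
row 6, column 2 = 9 (sole candidate).
row 6, column 5 = 1 (sole candidate).
row 6, column 7 = 3 (sole candidate).
row 6, column 8 = 2 (sole candidate).
row 2, column 4 = 9 (sole candidate).
row 2, column 6 = 5 (sole candidate).
row 3, column 6 = 3 (sole candidate).
row 4, column 5 = 9 (sole candidate).
row 4, column 8 = 1 (sole candidate).
row 5, column 2 = 6 (sole candidate).
row 5, column 4 = 8 (sole candidate).
row 5, column 6 = 2 (sole candidate).
row 5, column 8 = 9 (sole candidate).
row 6, column 6 = 7: row 6 has {1,2,3,4,5,6,9}; col 6 has {1,2,3,4,5,6,8}; box has {1,2,4,5,6,8,9}; main diagonal has {1,2,4,5,6,8,9} → only 7 remains.

7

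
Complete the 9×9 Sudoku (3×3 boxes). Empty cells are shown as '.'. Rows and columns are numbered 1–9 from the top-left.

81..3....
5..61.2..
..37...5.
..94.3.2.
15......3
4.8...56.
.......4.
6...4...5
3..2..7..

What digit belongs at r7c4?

r4c1 = 7: row 4 has {2,3,4,9}; col 1 has {1,3,4,5,6,8}; box has {1,4,5,8,9} → only 7 remains.
r4c2 = 6: row 4 has {2,3,4,7,9}; col 2 has {1,5}; box has {1,4,5,7,8,9} → only 6 remains.
r5c3 = 2: row 5 has {1,3,5}; col 3 has {3,8,9}; box has {1,4,5,6,7,8,9} → only 2 remains.
r6c2 = 3: row 6 has {4,5,6,8}; col 2 has {1,5,6}; box has {1,2,4,5,6,7,8,9} → only 3 remains.
r1c6 = 2: in row 1, 2 can only go here (every other open cell in that row sees a 2).
r1c4 = 5: in row 1, 5 can only go here (every other open cell in that row sees a 5).
r2c8 = 3: in row 2, 3 can only go here (every other open cell in that row sees a 3).
r4c5 = 5: in row 4, 5 can only go here (every other open cell in that row sees a 5).
r5c7 = 4: in row 5, 4 can only go here (every other open cell in that row sees a 4).
r6c5 = 2: in row 6, 2 can only go here (every other open cell in that row sees a 2).
r8c2 = 2: in row 8, 2 can only go here (every other open cell in that row sees a 2).
r7c1 = 9: row 7 has {4}; col 1 has {1,3,4,5,6,7,8}; box has {2,3,6} → only 9 remains.
r3c1 = 2: row 3 has {3,5,7}; col 1 has {1,3,4,5,6,7,8,9}; box has {1,3,5,8} → only 2 remains.
r7c9 = 2: in row 7, 2 can only go here (every other open cell in that row sees a 2).
r1c3 = 6: in column 3, 6 can only go here (every other open cell in that column sees a 6).
r1c7 = 9: row 1 has {1,2,3,5,6,8}; col 7 has {2,4,5,7}; box has {2,3,5} → only 9 remains.
r1c8 = 7: row 1 has {1,2,3,5,6,8,9}; col 8 has {2,3,4,5,6}; box has {2,3,5,9} → only 7 remains.
r1c9 = 4: row 1 has {1,2,3,5,6,7,8,9}; col 9 has {2,3,5}; box has {2,3,5,7,9} → only 4 remains.
r2c9 = 8: row 2 has {1,2,3,5,6}; col 9 has {2,3,4,5}; box has {2,3,4,5,7,9} → only 8 remains.
r4c9 = 1: row 4 has {2,3,4,5,6,7,9}; col 9 has {2,3,4,5,8}; box has {2,3,4,5,6} → only 1 remains.
r3c9 = 6: row 3 has {2,3,5,7}; col 9 has {1,2,3,4,5,8}; box has {2,3,4,5,7,8,9} → only 6 remains.
r4c7 = 8: row 4 has {1,2,3,4,5,6,7,9}; col 7 has {2,4,5,7,9}; box has {1,2,3,4,5,6} → only 8 remains.
r5c8 = 9: row 5 has {1,2,3,4,5}; col 8 has {2,3,4,5,6,7}; box has {1,2,3,4,5,6,8} → only 9 remains.
r6c9 = 7: row 6 has {2,3,4,5,6,8}; col 9 has {1,2,3,4,5,6,8}; box has {1,2,3,4,5,6,8,9} → only 7 remains.
r9c9 = 9: row 9 has {2,3,7}; col 9 has {1,2,3,4,5,6,7,8}; box has {2,4,5,7} → only 9 remains.
r3c7 = 1: row 3 has {2,3,5,6,7}; col 7 has {2,4,5,7,8,9}; box has {2,3,4,5,6,7,8,9} → only 1 remains.
r5c4 = 8: row 5 has {1,2,3,4,5,9}; col 4 has {2,4,5,6,7}; box has {2,3,4,5} → only 8 remains.
r8c7 = 3: row 8 has {2,4,5,6}; col 7 has {1,2,4,5,7,8,9}; box has {2,4,5,7,9} → only 3 remains.
r7c7 = 6: row 7 has {2,4,9}; col 7 has {1,2,3,4,5,7,8,9}; box has {2,3,4,5,7,9} → only 6 remains.
r7c4 = 3: in row 7, 3 can only go here (every other open cell in that row sees a 3).

3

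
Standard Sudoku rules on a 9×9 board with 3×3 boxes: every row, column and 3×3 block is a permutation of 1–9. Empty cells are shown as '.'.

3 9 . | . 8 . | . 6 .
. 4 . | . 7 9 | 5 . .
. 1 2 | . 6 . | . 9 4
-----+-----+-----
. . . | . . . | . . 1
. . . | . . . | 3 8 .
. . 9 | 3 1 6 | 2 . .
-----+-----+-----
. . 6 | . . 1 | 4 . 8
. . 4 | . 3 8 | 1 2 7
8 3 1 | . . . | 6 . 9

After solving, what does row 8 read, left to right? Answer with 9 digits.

954638127

row 1, column 7 = 7 (sole candidate).
row 1, column 9 = 2 (sole candidate).
row 2, column 1 = 6 (sole candidate).
row 2, column 3 = 8 (sole candidate).
row 2, column 9 = 3 (sole candidate).
row 3, column 4 = 5 (sole candidate).
row 3, column 6 = 3 (sole candidate).
row 3, column 7 = 8 (sole candidate).
row 4, column 7 = 9 (sole candidate).
row 6, column 9 = 5 (sole candidate).
row 8, column 2 = 5: row 8 has {1,2,3,4,7,8}; col 2 has {1,3,4,9}; box has {1,3,4,6,8} → only 5 remains.
row 9, column 8 = 5 (sole candidate).
row 1, column 3 = 5 (sole candidate).
row 1, column 6 = 4 (sole candidate).
row 2, column 8 = 1 (sole candidate).
row 3, column 1 = 7 (sole candidate).
row 5, column 3 = 7 (sole candidate).
row 5, column 9 = 6 (sole candidate).
row 6, column 1 = 4 (sole candidate).
row 6, column 2 = 8 (sole candidate).
row 6, column 8 = 7 (sole candidate).
row 7, column 8 = 3 (sole candidate).
row 8, column 1 = 9: row 8 has {1,2,3,4,5,7,8}; col 1 has {3,4,6,7,8}; box has {1,3,4,5,6,8} → only 9 remains.
row 8, column 4 = 6: row 8 has {1,2,3,4,5,7,8,9}; col 4 has {3,5}; box has {1,3,8} → only 6 remains.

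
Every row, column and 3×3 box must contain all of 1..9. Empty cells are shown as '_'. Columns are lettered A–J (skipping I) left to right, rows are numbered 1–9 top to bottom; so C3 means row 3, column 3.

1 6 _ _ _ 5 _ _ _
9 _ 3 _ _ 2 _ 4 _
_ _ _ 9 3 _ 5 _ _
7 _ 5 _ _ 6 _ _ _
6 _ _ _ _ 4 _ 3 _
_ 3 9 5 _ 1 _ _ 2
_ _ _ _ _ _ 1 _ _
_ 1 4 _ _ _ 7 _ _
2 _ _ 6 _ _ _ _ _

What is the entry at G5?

B2 = 5 (hidden single in row 2).
D4 = 3 (hidden single in row 4).
J5 = 5 (hidden single in row 5).
C5 = 1 (hidden single in row 5).
E9 = 1 (hidden single in row 9).
H9 = 5 (hidden single in row 9).
C7 = 6 (hidden single in column 3).
D2 = 1 (hidden single in column 4).
E2 = 6 (hidden single in column 5).
G2 = 8 (sole candidate).
J2 = 7 (sole candidate).
G5 = 9: row 5 has {1,3,4,5,6}; col 7 has {1,5,7,8}; box has {2,3,5} → only 9 remains.

9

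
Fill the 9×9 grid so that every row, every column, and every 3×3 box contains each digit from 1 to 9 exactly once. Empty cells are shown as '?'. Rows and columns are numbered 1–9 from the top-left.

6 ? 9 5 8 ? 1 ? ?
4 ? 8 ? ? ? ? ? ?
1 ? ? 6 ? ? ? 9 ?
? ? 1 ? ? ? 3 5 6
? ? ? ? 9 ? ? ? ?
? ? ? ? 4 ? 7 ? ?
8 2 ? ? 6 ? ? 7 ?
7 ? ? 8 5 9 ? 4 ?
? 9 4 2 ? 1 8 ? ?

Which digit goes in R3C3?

2

R4C4 = 7 (sole candidate).
R4C5 = 2 (sole candidate).
R4C6 = 8 (sole candidate).
R4C1 = 9 (sole candidate).
R4C2 = 4 (sole candidate).
R2C4 = 9 (hidden single in row 2).
R2C5 = 1 (hidden single in row 2).
R3C9 = 8 (hidden single in row 3).
R6C9 = 9 (hidden single in row 6).
R7C9 = 1 (hidden single in row 7).
R7C7 = 9 (hidden single in row 7).
R7C3 = 5 (hidden single in row 7).
R9C1 = 3 (sole candidate).
R9C5 = 7 (sole candidate).
R9C8 = 6 (sole candidate).
R9C9 = 5 (sole candidate).
R3C5 = 3 (sole candidate).
R8C3 = 6 (sole candidate).
R8C7 = 2 (sole candidate).
R8C9 = 3 (sole candidate).
R5C7 = 4 (sole candidate).
R5C9 = 2 (sole candidate).
R8C2 = 1 (sole candidate).
R2C9 = 7 (sole candidate).
R3C7 = 5 (sole candidate).
R5C1 = 5 (sole candidate).
R6C1 = 2 (sole candidate).
R6C3 = 3 (sole candidate).
R6C4 = 1 (sole candidate).
R6C8 = 8 (sole candidate).
R1C9 = 4 (sole candidate).
R2C6 = 2 (sole candidate).
R2C7 = 6 (sole candidate).
R2C8 = 3 (sole candidate).
R3C2 = 7 (sole candidate).
R3C3 = 2: row 3 has {1,3,5,6,7,8,9}; col 3 has {1,3,4,5,6,8,9}; box has {1,4,6,7,8,9} → only 2 remains.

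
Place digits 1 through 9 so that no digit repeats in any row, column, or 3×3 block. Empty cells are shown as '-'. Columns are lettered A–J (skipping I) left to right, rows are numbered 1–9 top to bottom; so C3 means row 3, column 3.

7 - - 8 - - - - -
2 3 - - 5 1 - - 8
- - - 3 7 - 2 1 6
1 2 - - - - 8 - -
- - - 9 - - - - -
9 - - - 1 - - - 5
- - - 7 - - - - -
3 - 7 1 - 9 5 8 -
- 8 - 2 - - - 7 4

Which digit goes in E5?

2

F3 = 4: row 3 has {1,2,3,6,7}; col 6 has {1,9}; box has {1,3,5,7,8} → only 4 remains.
J8 = 2: row 8 has {1,3,5,7,8,9}; col 9 has {4,5,6,8}; box has {4,5,7,8} → only 2 remains.
D2 = 6: row 2 has {1,2,3,5,8}; col 4 has {1,2,3,7,8,9}; box has {1,3,4,5,7,8} → only 6 remains.
D6 = 4: row 6 has {1,5,9}; col 4 has {1,2,3,6,7,8,9}; box has {1,9} → only 4 remains.
F1 = 2: row 1 has {7,8}; col 6 has {1,4,9}; box has {1,3,4,5,6,7,8} → only 2 remains.
D4 = 5: row 4 has {1,2,8}; col 4 has {1,2,3,4,6,7,8,9}; box has {1,4,9} → only 5 remains.
E1 = 9: row 1 has {2,7,8}; col 5 has {1,5,7}; box has {1,2,3,4,5,6,7,8} → only 9 remains.
J1 = 3: row 1 has {2,7,8,9}; col 9 has {2,4,5,6,8}; box has {1,2,6,8} → only 3 remains.
G1 = 4: row 1 has {2,3,7,8,9}; col 7 has {2,5,8}; box has {1,2,3,6,8} → only 4 remains.
H1 = 5: row 1 has {2,3,4,7,8,9}; col 8 has {1,7,8}; box has {1,2,3,4,6,8} → only 5 remains.
H2 = 9: row 2 has {1,2,3,5,6,8}; col 8 has {1,5,7,8}; box has {1,2,3,4,5,6,8} → only 9 remains.
C2 = 4: row 2 has {1,2,3,5,6,8,9}; col 3 has {7}; box has {2,3,7} → only 4 remains.
G2 = 7: row 2 has {1,2,3,4,5,6,8,9}; col 7 has {2,4,5,8}; box has {1,2,3,4,5,6,8,9} → only 7 remains.
H4 = 4: in row 4, 4 can only go here (every other open cell in that row sees a 4).
J4 = 9: in row 4, 9 can only go here (every other open cell in that row sees a 9).
J7 = 1: row 7 has {7}; col 9 has {2,3,4,5,6,8,9}; box has {2,4,5,7,8} → only 1 remains.
J5 = 7: row 5 has {9}; col 9 has {1,2,3,4,5,6,8,9}; box has {4,5,8,9} → only 7 remains.
F4 = 7: in row 4, 7 can only go here (every other open cell in that row sees a 7).
G5 = 1: in row 5, 1 can only go here (every other open cell in that row sees a 1).
H6 = 2: in row 6, 2 can only go here (every other open cell in that row sees a 2).
B6 = 7: in row 6, 7 can only go here (every other open cell in that row sees a 7).
E5 = 2: in row 5, 2 can only go here (every other open cell in that row sees a 2).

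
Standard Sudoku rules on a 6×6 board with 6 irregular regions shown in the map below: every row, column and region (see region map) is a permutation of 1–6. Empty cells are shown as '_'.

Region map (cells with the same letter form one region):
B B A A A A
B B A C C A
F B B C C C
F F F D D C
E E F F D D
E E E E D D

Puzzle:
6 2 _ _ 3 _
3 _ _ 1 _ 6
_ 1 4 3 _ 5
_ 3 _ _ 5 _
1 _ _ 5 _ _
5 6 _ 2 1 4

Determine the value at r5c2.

r1c4 = 4: row 1 has {2,3,6}; col 4 has {1,2,3,5}; region has {3,6} → only 4 remains.
r1c6 = 1: row 1 has {2,3,4,6}; col 6 has {4,5,6}; region has {3,4,6} → only 1 remains.
r2c2 = 5: row 2 has {1,3,6}; col 2 has {1,2,3,6}; region has {1,2,3,4,6} → only 5 remains.
r2c3 = 2: row 2 has {1,3,5,6}; col 3 has {4}; region has {1,3,4,6} → only 2 remains.
r2c5 = 4: row 2 has {1,2,3,5,6}; col 5 has {1,3,5}; region has {1,3,5} → only 4 remains.
r3c1 = 2: row 3 has {1,3,4,5}; col 1 has {1,3,5,6}; region has {3,5} → only 2 remains.
r3c5 = 6: row 3 has {1,2,3,4,5}; col 5 has {1,3,4,5}; region has {1,3,4,5} → only 6 remains.
r4c1 = 4: row 4 has {3,5}; col 1 has {1,2,3,5,6}; region has {2,3,5} → only 4 remains.
r4c4 = 6: row 4 has {3,4,5}; col 4 has {1,2,3,4,5}; region has {1,4,5} → only 6 remains.
r4c6 = 2: row 4 has {3,4,5,6}; col 6 has {1,4,5,6}; region has {1,3,4,5,6} → only 2 remains.
r5c2 = 4: row 5 has {1,5}; col 2 has {1,2,3,5,6}; region has {1,2,5,6} → only 4 remains.

4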